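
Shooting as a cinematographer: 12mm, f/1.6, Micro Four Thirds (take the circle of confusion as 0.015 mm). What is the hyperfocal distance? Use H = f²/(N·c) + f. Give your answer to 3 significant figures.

6.01 m

Hyperfocal distance H = f²/(N·c) + f = 12²/(1.6 × 0.015) + 12 = 144/0.024 + 12 ≈ 6012.0 mm ≈ 6.01 m.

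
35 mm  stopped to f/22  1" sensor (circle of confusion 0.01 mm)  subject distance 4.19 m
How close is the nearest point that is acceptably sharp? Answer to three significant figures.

Hyperfocal distance H = f²/(N·c) + f = 35²/(22 × 0.01) + 35 = 1225/0.22 + 35 ≈ 5603.2 mm ≈ 5.603 m.
Near limit Dn = s·(H − f)/(H + s − 2f) = 4190 × (5603.2 − 35) / (5603.2 + 4190 − 2 × 35) = 4190 × 5568.2 / 9723.2 ≈ 2399.5 mm ≈ 2.40 m.

2.40 m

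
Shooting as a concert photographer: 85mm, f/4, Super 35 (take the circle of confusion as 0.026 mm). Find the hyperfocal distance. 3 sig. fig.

Hyperfocal distance H = f²/(N·c) + f = 85²/(4 × 0.026) + 85 = 7225/0.104 + 85 ≈ 69556.2 mm ≈ 69.6 m.

69.6 m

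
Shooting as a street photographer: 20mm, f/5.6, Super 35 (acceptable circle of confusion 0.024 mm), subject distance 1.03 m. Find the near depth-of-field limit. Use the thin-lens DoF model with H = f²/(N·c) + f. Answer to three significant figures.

0.769 m

Hyperfocal distance H = f²/(N·c) + f = 20²/(5.6 × 0.024) + 20 = 400/0.1344 + 20 ≈ 2996.2 mm ≈ 2.996 m.
Near limit Dn = s·(H − f)/(H + s − 2f) = 1030 × (2996.2 − 20) / (2996.2 + 1030 − 2 × 20) = 1030 × 2976.2 / 3986.2 ≈ 769.02 mm ≈ 0.769 m.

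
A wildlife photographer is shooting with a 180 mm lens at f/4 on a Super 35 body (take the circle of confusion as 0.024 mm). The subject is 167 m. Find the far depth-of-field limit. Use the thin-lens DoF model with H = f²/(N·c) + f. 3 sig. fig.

Hyperfocal distance H = f²/(N·c) + f = 180²/(4 × 0.024) + 180 = 32400/0.096 + 180 ≈ 337680.0 mm ≈ 337.7 m.
Far limit Df = s·(H − f)/(H − s) = 167000 × (337680.0 − 180) / (337680.0 − 167000) = 167000 × 337500.0 / 170680.0 ≈ 330223 mm ≈ 330 m.

330 m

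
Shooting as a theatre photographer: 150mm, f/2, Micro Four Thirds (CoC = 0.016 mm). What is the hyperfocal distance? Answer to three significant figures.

703 m

Hyperfocal distance H = f²/(N·c) + f = 150²/(2 × 0.016) + 150 = 22500/0.032 + 150 ≈ 703275.0 mm ≈ 703 m.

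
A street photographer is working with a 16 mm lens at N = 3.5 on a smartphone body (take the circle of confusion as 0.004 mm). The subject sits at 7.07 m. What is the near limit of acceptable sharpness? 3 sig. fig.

Hyperfocal distance H = f²/(N·c) + f = 16²/(3.5 × 0.004) + 16 = 256/0.014 + 16 ≈ 18301.7 mm ≈ 18.30 m.
Near limit Dn = s·(H − f)/(H + s − 2f) = 7070 × (18301.7 − 16) / (18301.7 + 7070 − 2 × 16) = 7070 × 18285.7 / 25339.7 ≈ 5101.9 mm ≈ 5.10 m.

5.10 m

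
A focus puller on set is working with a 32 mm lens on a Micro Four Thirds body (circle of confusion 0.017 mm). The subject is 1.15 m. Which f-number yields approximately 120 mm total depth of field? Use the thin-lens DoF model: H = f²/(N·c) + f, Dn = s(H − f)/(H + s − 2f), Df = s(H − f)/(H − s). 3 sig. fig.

f/2.80

Write h = H − f = f²/(N·c). The thin-lens limits are Dn = s·h/(h + (s−f)) and Df = s·h/(h − (s−f)), so DoF = Df − Dn = 2·s·(s−f)·h / (h² − (s−f)²).
That is a quadratic in h: DoF·h² − 2·s·(s−f)·h − DoF·(s−f)² = 0 ⇒ h = (s−f)·(s + √(s² + DoF²)) / DoF = 1118 × (1150 + √(1150² + 120²)) / 120 = 1118 × (1150 + 1156.24) / 120 ≈ 21487 mm.
Then N = f²/(c·h) = 32² / (0.017 × 21487) = 1024 / 365.27 ≈ 2.80.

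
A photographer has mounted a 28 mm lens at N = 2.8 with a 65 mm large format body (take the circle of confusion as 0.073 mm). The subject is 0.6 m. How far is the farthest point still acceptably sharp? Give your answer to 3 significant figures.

Hyperfocal distance H = f²/(N·c) + f = 28²/(2.8 × 0.073) + 28 = 784/0.2044 + 28 ≈ 3863.6 mm ≈ 3.864 m.
Far limit Df = s·(H − f)/(H − s) = 600 × (3863.6 − 28) / (3863.6 − 600) = 600 × 3835.6 / 3263.6 ≈ 705.16 mm ≈ 0.705 m.

0.705 m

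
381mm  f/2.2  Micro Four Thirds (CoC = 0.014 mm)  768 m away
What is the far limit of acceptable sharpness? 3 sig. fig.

917 m

Hyperfocal distance H = f²/(N·c) + f = 381²/(2.2 × 0.014) + 381 = 145161/0.0308 + 381 ≈ 4713400.5 mm ≈ 4713 m.
Far limit Df = s·(H − f)/(H − s) = 768000 × (4713400.5 − 381) / (4713400.5 − 768000) = 768000 × 4713019.5 / 3945400.5 ≈ 917422 mm ≈ 917 m.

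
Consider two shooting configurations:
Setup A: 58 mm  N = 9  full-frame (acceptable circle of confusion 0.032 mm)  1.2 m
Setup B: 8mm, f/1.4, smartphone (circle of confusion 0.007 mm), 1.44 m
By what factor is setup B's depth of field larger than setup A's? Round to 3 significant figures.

2.80

Setup A: H = 58²/(9×0.032) + 58 ≈ 11738.6 mm; DoF = Df − Dn = 1330.04 − 1093.13 ≈ 236.91 mm.
Setup B: H = 8²/(1.4×0.007) + 8 ≈ 6538.6 mm; DoF = Df − Dn = 1844.44 − 1181.03 ≈ 663.41 mm.
Ratio = 663.41 / 236.91 ≈ 2.80.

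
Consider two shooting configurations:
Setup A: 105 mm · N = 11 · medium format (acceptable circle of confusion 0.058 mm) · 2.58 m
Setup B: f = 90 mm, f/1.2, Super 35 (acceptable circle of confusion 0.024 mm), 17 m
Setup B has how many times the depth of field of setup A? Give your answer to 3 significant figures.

Setup A: H = 105²/(11×0.058) + 105 ≈ 17385.6 mm; DoF = Df − Dn = 3011.29 − 2256.77 ≈ 754.52 mm.
Setup B: H = 90²/(1.2×0.024) + 90 ≈ 281340.0 mm; DoF = Df − Dn = 18087.5 − 16035.9 ≈ 2051.6 mm.
Ratio = 2051.6 / 754.52 ≈ 2.72.

2.72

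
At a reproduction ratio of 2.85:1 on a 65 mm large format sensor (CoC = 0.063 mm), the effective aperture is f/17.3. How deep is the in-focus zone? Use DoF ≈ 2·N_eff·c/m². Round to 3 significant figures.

0.268 mm

At magnification m, DoF ≈ 2·N_eff·c/m² = 2 × 17.3 × 0.063 / 2.85² = 2.18 / 8.123 ≈ 0.268 mm.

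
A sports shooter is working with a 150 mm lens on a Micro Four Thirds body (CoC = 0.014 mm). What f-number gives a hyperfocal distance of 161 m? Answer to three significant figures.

f/9.99

Rearrange H = f²/(N·c) + f for N: N = f² / ((H − f)·c).
N = 150² / ((161000 − 150) × 0.014) = 22500 / 2252 ≈ 9.99.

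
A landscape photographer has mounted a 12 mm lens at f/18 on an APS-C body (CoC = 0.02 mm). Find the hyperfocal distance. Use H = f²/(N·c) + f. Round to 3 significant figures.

Hyperfocal distance H = f²/(N·c) + f = 12²/(18 × 0.02) + 12 = 144/0.36 + 12 ≈ 412.0 mm ≈ 0.412 m.

412 mm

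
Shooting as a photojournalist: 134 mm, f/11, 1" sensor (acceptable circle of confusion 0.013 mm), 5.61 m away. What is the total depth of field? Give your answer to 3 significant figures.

Hyperfocal distance H = f²/(N·c) + f = 134²/(11 × 0.013) + 134 = 17956/0.143 + 134 ≈ 125700.4 mm ≈ 125.7 m.
Near limit Dn = s·(H − f)/(H + s − 2f) = 5610 × (125700.4 − 134) / (125700.4 + 5610 − 2 × 134) = 5610 × 125566.4 / 131042.4 ≈ 5375.57 mm.
Far limit Df = s·(H − f)/(H − s) = 5610 × (125700.4 − 134) / (125700.4 − 5610) = 5610 × 125566.4 / 120090.4 ≈ 5865.81 mm.
Depth of field = Df − Dn = 5865.81 − 5375.57 ≈ 490.24 mm.

490 mm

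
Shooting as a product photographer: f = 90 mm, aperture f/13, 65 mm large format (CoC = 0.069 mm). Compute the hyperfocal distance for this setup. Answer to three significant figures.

9.12 m

Hyperfocal distance H = f²/(N·c) + f = 90²/(13 × 0.069) + 90 = 8100/0.897 + 90 ≈ 9120.1 mm ≈ 9.12 m.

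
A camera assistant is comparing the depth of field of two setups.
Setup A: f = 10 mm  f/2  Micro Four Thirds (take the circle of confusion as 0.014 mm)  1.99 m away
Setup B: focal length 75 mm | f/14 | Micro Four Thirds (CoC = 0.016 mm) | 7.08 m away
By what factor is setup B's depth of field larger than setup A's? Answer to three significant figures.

1.34

Setup A: H = 10²/(2×0.014) + 10 ≈ 3581.4 mm; DoF = Df − Dn = 4465.9 − 1280.2 ≈ 3185.7 mm.
Setup B: H = 75²/(14×0.016) + 75 ≈ 25186.6 mm; DoF = Df − Dn = 9819.1 − 5535.8 ≈ 4283.3 mm.
Ratio = 4283.3 / 3185.7 ≈ 1.34.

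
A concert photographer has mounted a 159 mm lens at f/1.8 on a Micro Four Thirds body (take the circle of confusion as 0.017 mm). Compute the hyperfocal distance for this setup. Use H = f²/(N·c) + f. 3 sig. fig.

Hyperfocal distance H = f²/(N·c) + f = 159²/(1.8 × 0.017) + 159 = 25281/0.0306 + 159 ≈ 826335.5 mm ≈ 826 m.

826 m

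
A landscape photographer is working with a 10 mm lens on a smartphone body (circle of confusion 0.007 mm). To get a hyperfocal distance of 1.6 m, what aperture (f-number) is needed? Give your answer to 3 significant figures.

f/8.98

Rearrange H = f²/(N·c) + f for N: N = f² / ((H − f)·c).
N = 10² / ((1600 − 10) × 0.007) = 100 / 11.13 ≈ 8.98.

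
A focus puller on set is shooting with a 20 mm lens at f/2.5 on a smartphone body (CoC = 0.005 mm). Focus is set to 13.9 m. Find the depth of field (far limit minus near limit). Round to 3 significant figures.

14.9 m

Hyperfocal distance H = f²/(N·c) + f = 20²/(2.5 × 0.005) + 20 = 400/0.0125 + 20 ≈ 32020.0 mm ≈ 32.02 m.
Near limit Dn = s·(H − f)/(H + s − 2f) = 13900 × (32020.0 − 20) / (32020.0 + 13900 − 2 × 20) = 13900 × 32000.0 / 45880.0 ≈ 9695 mm.
Far limit Df = s·(H − f)/(H − s) = 13900 × (32020.0 − 20) / (32020.0 − 13900) = 13900 × 32000.0 / 18120.0 ≈ 24547 mm.
Depth of field = Df − Dn = 24547 − 9695 ≈ 14852 mm ≈ 14.9 m.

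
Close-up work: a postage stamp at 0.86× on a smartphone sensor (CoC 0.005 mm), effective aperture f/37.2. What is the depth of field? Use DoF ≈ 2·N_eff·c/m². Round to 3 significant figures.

0.503 mm

At magnification m, DoF ≈ 2·N_eff·c/m² = 2 × 37.2 × 0.005 / 0.86² = 0.372 / 0.7396 ≈ 0.503 mm.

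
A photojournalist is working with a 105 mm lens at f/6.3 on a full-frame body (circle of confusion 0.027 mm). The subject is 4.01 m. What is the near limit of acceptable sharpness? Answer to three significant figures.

3.78 m

Hyperfocal distance H = f²/(N·c) + f = 105²/(6.3 × 0.027) + 105 = 11025/0.1701 + 105 ≈ 64919.8 mm ≈ 64.92 m.
Near limit Dn = s·(H − f)/(H + s − 2f) = 4010 × (64919.8 − 105) / (64919.8 + 4010 − 2 × 105) = 4010 × 64814.8 / 68719.8 ≈ 3782.1 mm ≈ 3.78 m.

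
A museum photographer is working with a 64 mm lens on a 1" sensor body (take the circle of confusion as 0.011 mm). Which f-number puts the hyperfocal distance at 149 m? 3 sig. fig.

f/2.50

Rearrange H = f²/(N·c) + f for N: N = f² / ((H − f)·c).
N = 64² / ((149000 − 64) × 0.011) = 4096 / 1638 ≈ 2.50.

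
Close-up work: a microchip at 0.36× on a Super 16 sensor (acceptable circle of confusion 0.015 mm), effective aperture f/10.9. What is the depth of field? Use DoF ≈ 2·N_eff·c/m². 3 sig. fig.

2.52 mm

At magnification m, DoF ≈ 2·N_eff·c/m² = 2 × 10.9 × 0.015 / 0.36² = 0.327 / 0.1296 ≈ 2.52 mm.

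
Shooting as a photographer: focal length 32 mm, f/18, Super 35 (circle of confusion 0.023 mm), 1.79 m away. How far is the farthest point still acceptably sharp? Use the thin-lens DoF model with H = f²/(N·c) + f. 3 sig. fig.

6.19 m

Hyperfocal distance H = f²/(N·c) + f = 32²/(18 × 0.023) + 32 = 1024/0.414 + 32 ≈ 2505.4 mm ≈ 2.505 m.
Far limit Df = s·(H − f)/(H − s) = 1790 × (2505.4 − 32) / (2505.4 − 1790) = 1790 × 2473.4 / 715.4 ≈ 6188.5 mm ≈ 6.19 m.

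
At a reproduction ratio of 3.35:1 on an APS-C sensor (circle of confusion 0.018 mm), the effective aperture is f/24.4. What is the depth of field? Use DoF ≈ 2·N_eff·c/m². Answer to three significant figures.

0.0783 mm

At magnification m, DoF ≈ 2·N_eff·c/m² = 2 × 24.4 × 0.018 / 3.35² = 0.8784 / 11.22 ≈ 0.0783 mm.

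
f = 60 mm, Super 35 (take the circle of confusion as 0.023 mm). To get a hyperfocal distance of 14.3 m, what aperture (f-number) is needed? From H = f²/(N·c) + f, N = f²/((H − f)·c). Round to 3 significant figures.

f/11

Rearrange H = f²/(N·c) + f for N: N = f² / ((H − f)·c).
N = 60² / ((14300 − 60) × 0.023) = 3600 / 327.5 ≈ 11.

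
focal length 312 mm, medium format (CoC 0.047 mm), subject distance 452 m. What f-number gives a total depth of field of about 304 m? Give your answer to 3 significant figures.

Write h = H − f = f²/(N·c). The thin-lens limits are Dn = s·h/(h + (s−f)) and Df = s·h/(h − (s−f)), so DoF = Df − Dn = 2·s·(s−f)·h / (h² − (s−f)²).
That is a quadratic in h: DoF·h² − 2·s·(s−f)·h − DoF·(s−f)² = 0 ⇒ h = (s−f)·(s + √(s² + DoF²)) / DoF = 451688 × (452000 + √(452000² + 304000²)) / 304000 = 451688 × (452000 + 544720) / 304000 ≈ 1480942 mm.
Then N = f²/(c·h) = 312² / (0.047 × 1480942) = 97344 / 69604 ≈ 1.40.

f/1.40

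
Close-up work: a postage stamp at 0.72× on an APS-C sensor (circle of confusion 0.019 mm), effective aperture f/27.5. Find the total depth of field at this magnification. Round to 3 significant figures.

2.02 mm

At magnification m, DoF ≈ 2·N_eff·c/m² = 2 × 27.5 × 0.019 / 0.72² = 1.045 / 0.5184 ≈ 2.02 mm.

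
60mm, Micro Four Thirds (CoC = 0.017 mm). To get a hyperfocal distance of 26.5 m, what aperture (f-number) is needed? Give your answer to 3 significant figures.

f/8.01

Rearrange H = f²/(N·c) + f for N: N = f² / ((H − f)·c).
N = 60² / ((26500 − 60) × 0.017) = 3600 / 449.5 ≈ 8.01.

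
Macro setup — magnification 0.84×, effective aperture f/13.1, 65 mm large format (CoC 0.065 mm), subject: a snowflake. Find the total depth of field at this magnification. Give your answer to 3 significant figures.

2.41 mm

At magnification m, DoF ≈ 2·N_eff·c/m² = 2 × 13.1 × 0.065 / 0.84² = 1.703 / 0.7056 ≈ 2.41 mm.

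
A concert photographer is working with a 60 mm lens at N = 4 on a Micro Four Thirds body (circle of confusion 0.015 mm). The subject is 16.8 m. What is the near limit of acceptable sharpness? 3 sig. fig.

Hyperfocal distance H = f²/(N·c) + f = 60²/(4 × 0.015) + 60 = 3600/0.06 + 60 ≈ 60060.0 mm ≈ 60.06 m.
Near limit Dn = s·(H − f)/(H + s − 2f) = 16800 × (60060.0 − 60) / (60060.0 + 16800 − 2 × 60) = 16800 × 60000.0 / 76740.0 ≈ 13135 mm ≈ 13.1 m.

13.1 m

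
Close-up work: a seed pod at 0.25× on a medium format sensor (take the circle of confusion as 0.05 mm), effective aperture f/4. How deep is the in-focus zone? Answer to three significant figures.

At magnification m, DoF ≈ 2·N_eff·c/m² = 2 × 4 × 0.05 / 0.25² = 0.4 / 0.0625 ≈ 6.4 mm.

6.40 mm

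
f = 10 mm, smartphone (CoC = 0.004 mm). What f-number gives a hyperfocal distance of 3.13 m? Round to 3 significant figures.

f/8.01

Rearrange H = f²/(N·c) + f for N: N = f² / ((H − f)·c).
N = 10² / ((3130 − 10) × 0.004) = 100 / 12.48 ≈ 8.01.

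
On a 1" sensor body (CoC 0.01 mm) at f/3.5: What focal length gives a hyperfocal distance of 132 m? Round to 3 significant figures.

68.0 mm

From H = f²/(N·c) + f, with f ≪ H: f ≈ √(H·N·c) = √(132000 × 3.5 × 0.01) = √4620.0 ≈ 67.97 mm.
The +f correction barely moves this — solving exactly, f² + N·c·f − N·c·H = 0 ⇒ f = (−N·c + √((N·c)² + 4·N·c·H))/2 = (−0.035 + √18480)/2 ≈ 67.953 mm, so f ≈ 68.0 mm.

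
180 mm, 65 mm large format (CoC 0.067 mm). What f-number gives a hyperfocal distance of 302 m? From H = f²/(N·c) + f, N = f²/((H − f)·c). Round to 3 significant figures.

f/1.60

Rearrange H = f²/(N·c) + f for N: N = f² / ((H − f)·c).
N = 180² / ((302000 − 180) × 0.067) = 32400 / 20222 ≈ 1.60.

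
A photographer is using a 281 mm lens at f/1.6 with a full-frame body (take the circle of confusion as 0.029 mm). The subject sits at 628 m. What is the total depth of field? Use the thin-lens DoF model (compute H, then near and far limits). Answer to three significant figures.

Hyperfocal distance H = f²/(N·c) + f = 281²/(1.6 × 0.029) + 281 = 78961/0.0464 + 281 ≈ 1702026.7 mm ≈ 1702 m.
Near limit Dn = s·(H − f)/(H + s − 2f) = 628000 × (1702026.7 − 281) / (1702026.7 + 628000 − 2 × 281) = 628000 × 1701745.7 / 2329464.7 ≈ 458773 mm.
Far limit Df = s·(H − f)/(H − s) = 628000 × (1702026.7 − 281) / (1702026.7 − 628000) = 628000 × 1701745.7 / 1074026.7 ≈ 995037 mm.
Depth of field = Df − Dn = 995037 − 458773 ≈ 536264 mm ≈ 536 m.

536 m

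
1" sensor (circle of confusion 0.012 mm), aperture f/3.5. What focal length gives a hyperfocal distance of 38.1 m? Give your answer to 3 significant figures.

40.0 mm

From H = f²/(N·c) + f, with f ≪ H: f ≈ √(H·N·c) = √(38100 × 3.5 × 0.012) = √1600.2 ≈ 40.00 mm.
The +f correction barely moves this — solving exactly, f² + N·c·f − N·c·H = 0 ⇒ f = (−N·c + √((N·c)² + 4·N·c·H))/2 = (−0.042 + √6400.8)/2 ≈ 39.982 mm, so f ≈ 40.0 mm.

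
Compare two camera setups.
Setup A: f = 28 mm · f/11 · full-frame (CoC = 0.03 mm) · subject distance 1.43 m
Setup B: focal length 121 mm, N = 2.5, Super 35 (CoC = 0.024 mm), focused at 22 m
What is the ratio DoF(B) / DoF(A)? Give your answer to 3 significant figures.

Setup A: H = 28²/(11×0.03) + 28 ≈ 2403.8 mm; DoF = Df − Dn = 3488.9 − 899.3 ≈ 2589.6 mm.
Setup B: H = 121²/(2.5×0.024) + 121 ≈ 244137.7 mm; DoF = Df − Dn = 24166.8 − 20189.7 ≈ 3977.1 mm.
Ratio = 3977.1 / 2589.6 ≈ 1.54.

1.54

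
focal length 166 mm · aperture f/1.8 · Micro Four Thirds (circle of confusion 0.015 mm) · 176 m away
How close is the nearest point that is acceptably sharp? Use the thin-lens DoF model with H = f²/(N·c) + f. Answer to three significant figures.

Hyperfocal distance H = f²/(N·c) + f = 166²/(1.8 × 0.015) + 166 = 27556/0.027 + 166 ≈ 1020758.6 mm ≈ 1021 m.
Near limit Dn = s·(H − f)/(H + s − 2f) = 176000 × (1020758.6 − 166) / (1020758.6 + 176000 − 2 × 166) = 176000 × 1020592.6 / 1196426.6 ≈ 150134 mm ≈ 150 m.

150 m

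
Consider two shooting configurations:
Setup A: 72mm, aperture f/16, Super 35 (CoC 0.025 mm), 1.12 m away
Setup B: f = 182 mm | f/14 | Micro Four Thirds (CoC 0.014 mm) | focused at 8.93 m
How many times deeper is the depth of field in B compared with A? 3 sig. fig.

5.08

Setup A: H = 72²/(16×0.025) + 72 ≈ 13032.0 mm; DoF = Df − Dn = 1218.54 − 1036.21 ≈ 182.33 mm.
Setup B: H = 182²/(14×0.014) + 182 ≈ 169182.0 mm; DoF = Df − Dn = 9417.48 − 8490.50 ≈ 926.98 mm.
Ratio = 926.98 / 182.33 ≈ 5.08.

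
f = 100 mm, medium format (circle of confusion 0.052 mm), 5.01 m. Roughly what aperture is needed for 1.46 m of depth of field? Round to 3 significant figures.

f/5.59

Write h = H − f = f²/(N·c). The thin-lens limits are Dn = s·h/(h + (s−f)) and Df = s·h/(h − (s−f)), so DoF = Df − Dn = 2·s·(s−f)·h / (h² − (s−f)²).
That is a quadratic in h: DoF·h² − 2·s·(s−f)·h − DoF·(s−f)² = 0 ⇒ h = (s−f)·(s + √(s² + DoF²)) / DoF = 4910 × (5010 + √(5010² + 1460²)) / 1460 = 4910 × (5010 + 5218.40) / 1460 ≈ 34398 mm.
Then N = f²/(c·h) = 100² / (0.052 × 34398) = 10000 / 1788.7 ≈ 5.59.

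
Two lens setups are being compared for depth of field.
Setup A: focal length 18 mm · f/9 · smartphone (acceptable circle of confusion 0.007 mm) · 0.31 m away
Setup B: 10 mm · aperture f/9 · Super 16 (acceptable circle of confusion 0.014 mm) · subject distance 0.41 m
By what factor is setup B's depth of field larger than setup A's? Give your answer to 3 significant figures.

Setup A: H = 18²/(9×0.007) + 18 ≈ 5160.9 mm; DoF = Df − Dn = 328.661 − 293.345 ≈ 35.316 mm.
Setup B: H = 10²/(9×0.014) + 10 ≈ 803.7 mm; DoF = Df − Dn = 826.61 − 272.61 ≈ 554.00 mm.
Ratio = 554.00 / 35.316 ≈ 15.7.

15.7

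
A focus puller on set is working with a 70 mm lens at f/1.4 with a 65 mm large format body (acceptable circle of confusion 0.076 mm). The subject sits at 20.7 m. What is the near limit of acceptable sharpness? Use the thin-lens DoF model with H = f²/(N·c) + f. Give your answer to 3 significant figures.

14.3 m

Hyperfocal distance H = f²/(N·c) + f = 70²/(1.4 × 0.076) + 70 = 4900/0.1064 + 70 ≈ 46122.6 mm ≈ 46.12 m.
Near limit Dn = s·(H − f)/(H + s − 2f) = 20700 × (46122.6 − 70) / (46122.6 + 20700 − 2 × 70) = 20700 × 46052.6 / 66682.6 ≈ 14296 mm ≈ 14.3 m.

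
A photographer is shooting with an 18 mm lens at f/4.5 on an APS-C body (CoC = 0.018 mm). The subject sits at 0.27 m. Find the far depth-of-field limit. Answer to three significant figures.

288 mm

Hyperfocal distance H = f²/(N·c) + f = 18²/(4.5 × 0.018) + 18 = 324/0.081 + 18 ≈ 4018.0 mm ≈ 4.018 m.
Far limit Df = s·(H − f)/(H − s) = 270 × (4018.0 − 18) / (4018.0 − 270) = 270 × 4000.0 / 3748.0 ≈ 288.15 mm.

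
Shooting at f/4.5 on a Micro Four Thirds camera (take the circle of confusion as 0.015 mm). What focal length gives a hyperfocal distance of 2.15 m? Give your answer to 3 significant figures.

12.0 mm

From H = f²/(N·c) + f, with f ≪ H: f ≈ √(H·N·c) = √(2150 × 4.5 × 0.015) = √145.12 ≈ 12.05 mm.
Exact: f² + N·c·f − N·c·H = 0 ⇒ f = (−N·c + √((N·c)² + 4·N·c·H))/2 = (−0.0675 + √580.50)/2 ≈ 12.013 mm ≈ 12.0 mm.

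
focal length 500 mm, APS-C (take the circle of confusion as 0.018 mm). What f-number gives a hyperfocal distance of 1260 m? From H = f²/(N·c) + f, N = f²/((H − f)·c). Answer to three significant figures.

Rearrange H = f²/(N·c) + f for N: N = f² / ((H − f)·c).
N = 500² / ((1260000 − 500) × 0.018) = 250000 / 22671 ≈ 11.

f/11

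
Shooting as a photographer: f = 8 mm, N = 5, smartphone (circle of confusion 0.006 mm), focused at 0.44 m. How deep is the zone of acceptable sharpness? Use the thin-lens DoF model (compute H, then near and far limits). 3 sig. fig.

186 mm

Hyperfocal distance H = f²/(N·c) + f = 8²/(5 × 0.006) + 8 = 64/0.03 + 8 ≈ 2141.3 mm ≈ 2.141 m.
Near limit Dn = s·(H − f)/(H + s − 2f) = 440 × (2141.3 − 8) / (2141.3 + 440 − 2 × 8) = 440 × 2133.3 / 2565.3 ≈ 365.90 mm.
Far limit Df = s·(H − f)/(H − s) = 440 × (2141.3 − 8) / (2141.3 − 440) = 440 × 2133.3 / 1701.3 ≈ 551.72 mm.
Depth of field = Df − Dn = 551.72 − 365.90 ≈ 185.82 mm.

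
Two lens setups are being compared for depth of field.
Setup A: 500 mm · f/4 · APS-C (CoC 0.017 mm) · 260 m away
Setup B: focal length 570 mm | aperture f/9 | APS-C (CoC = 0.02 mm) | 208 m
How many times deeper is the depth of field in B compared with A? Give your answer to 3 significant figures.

1.31

Setup A: H = 500²/(4×0.017) + 500 ≈ 3676970.6 mm; DoF = Df − Dn = 279746 − 242858 ≈ 36888 mm.
Setup B: H = 570²/(9×0.02) + 570 ≈ 1805570.0 mm; DoF = Df − Dn = 235007 − 186561 ≈ 48446 mm.
Ratio = 48446 / 36888 ≈ 1.31.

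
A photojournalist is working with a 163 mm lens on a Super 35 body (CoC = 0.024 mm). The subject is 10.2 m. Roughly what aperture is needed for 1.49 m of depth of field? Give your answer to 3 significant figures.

Write h = H − f = f²/(N·c). The thin-lens limits are Dn = s·h/(h + (s−f)) and Df = s·h/(h − (s−f)), so DoF = Df − Dn = 2·s·(s−f)·h / (h² − (s−f)²).
That is a quadratic in h: DoF·h² − 2·s·(s−f)·h − DoF·(s−f)² = 0 ⇒ h = (s−f)·(s + √(s² + DoF²)) / DoF = 10037 × (10200 + √(10200² + 1490²)) / 1490 = 10037 × (10200 + 10308.3) / 1490 ≈ 138149 mm.
Then N = f²/(c·h) = 163² / (0.024 × 138149) = 26569 / 3315.6 ≈ 8.01.

f/8.01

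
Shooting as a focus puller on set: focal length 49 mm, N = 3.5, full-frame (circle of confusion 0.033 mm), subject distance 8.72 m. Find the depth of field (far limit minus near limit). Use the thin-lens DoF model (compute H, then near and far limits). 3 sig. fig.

Hyperfocal distance H = f²/(N·c) + f = 49²/(3.5 × 0.033) + 49 = 2401/0.1155 + 49 ≈ 20836.9 mm ≈ 20.84 m.
Near limit Dn = s·(H − f)/(H + s − 2f) = 8720 × (20836.9 − 49) / (20836.9 + 8720 − 2 × 49) = 8720 × 20787.9 / 29458.9 ≈ 6153.3 mm.
Far limit Df = s·(H − f)/(H − s) = 8720 × (20836.9 − 49) / (20836.9 − 8720) = 8720 × 20787.9 / 12116.9 ≈ 14960.1 mm.
Depth of field = Df − Dn = 14960.1 − 6153.3 ≈ 8806.8 mm ≈ 8.81 m.

8.81 m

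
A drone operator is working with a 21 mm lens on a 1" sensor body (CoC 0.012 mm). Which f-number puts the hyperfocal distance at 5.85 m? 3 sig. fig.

f/6.30

Rearrange H = f²/(N·c) + f for N: N = f² / ((H − f)·c).
N = 21² / ((5850 − 21) × 0.012) = 441 / 69.95 ≈ 6.30.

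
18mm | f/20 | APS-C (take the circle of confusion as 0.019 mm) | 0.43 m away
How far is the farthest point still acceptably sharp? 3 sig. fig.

Hyperfocal distance H = f²/(N·c) + f = 18²/(20 × 0.019) + 18 = 324/0.38 + 18 ≈ 870.6 mm ≈ 0.871 m.
Far limit Df = s·(H − f)/(H − s) = 430 × (870.6 − 18) / (870.6 − 430) = 430 × 852.6 / 440.6 ≈ 832.06 mm ≈ 0.832 m.

0.832 m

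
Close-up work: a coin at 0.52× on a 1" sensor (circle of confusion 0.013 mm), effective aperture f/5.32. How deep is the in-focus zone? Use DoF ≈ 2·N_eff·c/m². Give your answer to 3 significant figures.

At magnification m, DoF ≈ 2·N_eff·c/m² = 2 × 5.32 × 0.013 / 0.52² = 0.1383 / 0.2704 ≈ 0.512 mm.

0.512 mm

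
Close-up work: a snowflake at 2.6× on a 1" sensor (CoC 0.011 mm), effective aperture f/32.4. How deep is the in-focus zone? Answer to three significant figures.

At magnification m, DoF ≈ 2·N_eff·c/m² = 2 × 32.4 × 0.011 / 2.6² = 0.7128 / 6.76 ≈ 0.105 mm.

0.105 mm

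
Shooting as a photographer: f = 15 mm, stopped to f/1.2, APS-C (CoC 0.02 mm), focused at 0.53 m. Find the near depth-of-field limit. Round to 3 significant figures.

0.502 m

Hyperfocal distance H = f²/(N·c) + f = 15²/(1.2 × 0.02) + 15 = 225/0.024 + 15 ≈ 9390.0 mm ≈ 9.390 m.
Near limit Dn = s·(H − f)/(H + s − 2f) = 530 × (9390.0 − 15) / (9390.0 + 530 − 2 × 15) = 530 × 9375.0 / 9890.0 ≈ 502.40 mm ≈ 0.502 m.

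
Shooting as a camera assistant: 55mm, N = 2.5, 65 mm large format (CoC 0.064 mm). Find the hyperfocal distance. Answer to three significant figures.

19.0 m

Hyperfocal distance H = f²/(N·c) + f = 55²/(2.5 × 0.064) + 55 = 3025/0.16 + 55 ≈ 18961.2 mm ≈ 19.0 m.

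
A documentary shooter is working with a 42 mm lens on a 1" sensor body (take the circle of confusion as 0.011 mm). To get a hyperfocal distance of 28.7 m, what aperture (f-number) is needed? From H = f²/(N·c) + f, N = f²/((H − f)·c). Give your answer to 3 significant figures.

Rearrange H = f²/(N·c) + f for N: N = f² / ((H − f)·c).
N = 42² / ((28700 − 42) × 0.011) = 1764 / 315.2 ≈ 5.60.

f/5.60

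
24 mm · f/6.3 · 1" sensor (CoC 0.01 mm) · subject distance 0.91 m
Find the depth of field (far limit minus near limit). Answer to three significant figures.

Hyperfocal distance H = f²/(N·c) + f = 24²/(6.3 × 0.01) + 24 = 576/0.063 + 24 ≈ 9166.9 mm ≈ 9.167 m.
Near limit Dn = s·(H − f)/(H + s − 2f) = 910 × (9166.9 − 24) / (9166.9 + 910 − 2 × 24) = 910 × 9142.9 / 10028.9 ≈ 829.61 mm.
Far limit Df = s·(H − f)/(H − s) = 910 × (9166.9 − 24) / (9166.9 − 910) = 910 × 9142.9 / 8256.9 ≈ 1007.65 mm.
Depth of field = Df − Dn = 1007.65 − 829.61 ≈ 178.04 mm.

178 mm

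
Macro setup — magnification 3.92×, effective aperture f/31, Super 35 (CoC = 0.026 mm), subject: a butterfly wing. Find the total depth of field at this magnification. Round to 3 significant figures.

0.105 mm

At magnification m, DoF ≈ 2·N_eff·c/m² = 2 × 31 × 0.026 / 3.92² = 1.612 / 15.37 ≈ 0.105 mm.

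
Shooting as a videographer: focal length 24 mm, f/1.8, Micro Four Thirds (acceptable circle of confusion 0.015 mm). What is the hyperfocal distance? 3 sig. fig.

21.4 m

Hyperfocal distance H = f²/(N·c) + f = 24²/(1.8 × 0.015) + 24 = 576/0.027 + 24 ≈ 21357.3 mm ≈ 21.4 m.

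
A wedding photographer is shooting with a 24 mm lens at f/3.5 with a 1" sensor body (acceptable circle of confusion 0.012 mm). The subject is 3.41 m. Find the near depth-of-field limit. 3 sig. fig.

2.73 m

Hyperfocal distance H = f²/(N·c) + f = 24²/(3.5 × 0.012) + 24 = 576/0.042 + 24 ≈ 13738.3 mm ≈ 13.74 m.
Near limit Dn = s·(H − f)/(H + s − 2f) = 3410 × (13738.3 − 24) / (13738.3 + 3410 − 2 × 24) = 3410 × 13714.3 / 17100.3 ≈ 2734.8 mm ≈ 2.73 m.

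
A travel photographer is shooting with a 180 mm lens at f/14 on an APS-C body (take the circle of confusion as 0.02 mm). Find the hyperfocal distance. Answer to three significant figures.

Hyperfocal distance H = f²/(N·c) + f = 180²/(14 × 0.02) + 180 = 32400/0.28 + 180 ≈ 115894.3 mm ≈ 116 m.

116 m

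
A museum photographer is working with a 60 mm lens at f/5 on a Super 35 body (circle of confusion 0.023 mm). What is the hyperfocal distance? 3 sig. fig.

31.4 m

Hyperfocal distance H = f²/(N·c) + f = 60²/(5 × 0.023) + 60 = 3600/0.115 + 60 ≈ 31364.3 mm ≈ 31.4 m.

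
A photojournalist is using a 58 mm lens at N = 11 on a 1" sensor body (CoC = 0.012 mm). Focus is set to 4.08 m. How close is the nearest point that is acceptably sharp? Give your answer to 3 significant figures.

3.52 m

Hyperfocal distance H = f²/(N·c) + f = 58²/(11 × 0.012) + 58 = 3364/0.132 + 58 ≈ 25542.8 mm ≈ 25.54 m.
Near limit Dn = s·(H − f)/(H + s − 2f) = 4080 × (25542.8 − 58) / (25542.8 + 4080 − 2 × 58) = 4080 × 25484.8 / 29506.8 ≈ 3523.9 mm ≈ 3.52 m.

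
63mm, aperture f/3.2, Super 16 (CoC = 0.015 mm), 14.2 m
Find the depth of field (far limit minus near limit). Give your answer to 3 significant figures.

Hyperfocal distance H = f²/(N·c) + f = 63²/(3.2 × 0.015) + 63 = 3969/0.048 + 63 ≈ 82750.5 mm ≈ 82.75 m.
Near limit Dn = s·(H − f)/(H + s − 2f) = 14200 × (82750.5 − 63) / (82750.5 + 14200 − 2 × 63) = 14200 × 82687.5 / 96824.5 ≈ 12126.7 mm.
Far limit Df = s·(H − f)/(H − s) = 14200 × (82750.5 − 63) / (82750.5 − 14200) = 14200 × 82687.5 / 68550.5 ≈ 17128.4 mm.
Depth of field = Df − Dn = 17128.4 − 12126.7 ≈ 5001.7 mm ≈ 5.00 m.

5.00 m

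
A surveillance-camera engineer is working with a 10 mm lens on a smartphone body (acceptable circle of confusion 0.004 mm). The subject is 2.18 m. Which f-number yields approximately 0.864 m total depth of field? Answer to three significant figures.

f/2.20

Write h = H − f = f²/(N·c). The thin-lens limits are Dn = s·h/(h + (s−f)) and Df = s·h/(h − (s−f)), so DoF = Df − Dn = 2·s·(s−f)·h / (h² − (s−f)²).
That is a quadratic in h: DoF·h² − 2·s·(s−f)·h − DoF·(s−f)² = 0 ⇒ h = (s−f)·(s + √(s² + DoF²)) / DoF = 2170 × (2180 + √(2180² + 864²)) / 864 = 2170 × (2180 + 2344.97) / 864 ≈ 11365 mm.
Then N = f²/(c·h) = 10² / (0.004 × 11365) = 100 / 45.459 ≈ 2.20.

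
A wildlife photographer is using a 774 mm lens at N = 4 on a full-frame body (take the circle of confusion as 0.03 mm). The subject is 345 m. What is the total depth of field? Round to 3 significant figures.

Hyperfocal distance H = f²/(N·c) + f = 774²/(4 × 0.03) + 774 = 599076/0.12 + 774 ≈ 4993074.0 mm ≈ 4993 m.
Near limit Dn = s·(H − f)/(H + s − 2f) = 345000 × (4993074.0 − 774) / (4993074.0 + 345000 − 2 × 774) = 345000 × 4992300.0 / 5336526.0 ≈ 322746 mm.
Far limit Df = s·(H − f)/(H − s) = 345000 × (4993074.0 − 774) / (4993074.0 − 345000) = 345000 × 4992300.0 / 4648074.0 ≈ 370550 mm.
Depth of field = Df − Dn = 370550 − 322746 ≈ 47804 mm ≈ 47.8 m.

47.8 m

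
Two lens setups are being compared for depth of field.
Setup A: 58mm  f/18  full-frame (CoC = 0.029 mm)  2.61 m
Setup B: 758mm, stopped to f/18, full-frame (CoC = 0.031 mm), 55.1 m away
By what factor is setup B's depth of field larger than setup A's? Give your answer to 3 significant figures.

Setup A: H = 58²/(18×0.029) + 58 ≈ 6502.4 mm; DoF = Df − Dn = 4321.2 − 1869.6 ≈ 2451.6 mm.
Setup B: H = 758²/(18×0.031) + 758 ≈ 1030442.6 mm; DoF = Df − Dn = 58169.9 − 52337.8 ≈ 5832.1 mm.
Ratio = 5832.1 / 2451.6 ≈ 2.38.

2.38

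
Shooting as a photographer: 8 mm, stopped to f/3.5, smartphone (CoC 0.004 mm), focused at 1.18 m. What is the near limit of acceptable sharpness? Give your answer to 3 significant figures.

0.939 m

Hyperfocal distance H = f²/(N·c) + f = 8²/(3.5 × 0.004) + 8 = 64/0.014 + 8 ≈ 4579.4 mm ≈ 4.579 m.
Near limit Dn = s·(H − f)/(H + s − 2f) = 1180 × (4579.4 − 8) / (4579.4 + 1180 − 2 × 8) = 1180 × 4571.4 / 5743.4 ≈ 939.21 mm ≈ 0.939 m.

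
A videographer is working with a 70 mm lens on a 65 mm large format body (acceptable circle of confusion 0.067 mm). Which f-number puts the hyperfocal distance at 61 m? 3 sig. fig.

f/1.20

Rearrange H = f²/(N·c) + f for N: N = f² / ((H − f)·c).
N = 70² / ((61000 − 70) × 0.067) = 4900 / 4082 ≈ 1.20.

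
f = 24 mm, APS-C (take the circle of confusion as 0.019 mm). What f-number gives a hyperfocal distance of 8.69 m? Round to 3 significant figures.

Rearrange H = f²/(N·c) + f for N: N = f² / ((H − f)·c).
N = 24² / ((8690 − 24) × 0.019) = 576 / 164.7 ≈ 3.50.

f/3.50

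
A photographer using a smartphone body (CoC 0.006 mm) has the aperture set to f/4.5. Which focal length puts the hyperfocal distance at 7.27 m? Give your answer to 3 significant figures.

14.0 mm

From H = f²/(N·c) + f, with f ≪ H: f ≈ √(H·N·c) = √(7270 × 4.5 × 0.006) = √196.29 ≈ 14.01 mm.
The +f correction barely moves this — solving exactly, f² + N·c·f − N·c·H = 0 ⇒ f = (−N·c + √((N·c)² + 4·N·c·H))/2 = (−0.027 + √785.16)/2 ≈ 13.997 mm, so f ≈ 14.0 mm.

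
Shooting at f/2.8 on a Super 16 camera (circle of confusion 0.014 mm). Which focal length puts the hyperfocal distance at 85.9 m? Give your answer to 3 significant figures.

58.0 mm

From H = f²/(N·c) + f, with f ≪ H: f ≈ √(H·N·c) = √(85900 × 2.8 × 0.014) = √3367.3 ≈ 58.03 mm.
The +f correction barely moves this — solving exactly, f² + N·c·f − N·c·H = 0 ⇒ f = (−N·c + √((N·c)² + 4·N·c·H))/2 = (−0.0392 + √13469)/2 ≈ 58.009 mm, so f ≈ 58.0 mm.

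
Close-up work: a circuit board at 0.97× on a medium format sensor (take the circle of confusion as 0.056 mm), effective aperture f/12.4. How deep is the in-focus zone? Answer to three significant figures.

At magnification m, DoF ≈ 2·N_eff·c/m² = 2 × 12.4 × 0.056 / 0.97² = 1.389 / 0.9409 ≈ 1.48 mm.

1.48 mm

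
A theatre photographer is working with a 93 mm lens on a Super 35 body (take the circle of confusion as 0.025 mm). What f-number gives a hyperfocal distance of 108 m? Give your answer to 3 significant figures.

Rearrange H = f²/(N·c) + f for N: N = f² / ((H − f)·c).
N = 93² / ((108000 − 93) × 0.025) = 8649 / 2698 ≈ 3.21.

f/3.21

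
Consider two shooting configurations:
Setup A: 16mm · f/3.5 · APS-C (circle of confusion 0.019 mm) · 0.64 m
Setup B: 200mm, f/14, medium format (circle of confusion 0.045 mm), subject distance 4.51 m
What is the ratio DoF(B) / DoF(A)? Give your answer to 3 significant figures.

2.89

Setup A: H = 16²/(3.5×0.019) + 16 ≈ 3865.6 mm; DoF = Df − Dn = 763.81 − 550.73 ≈ 213.08 mm.
Setup B: H = 200²/(14×0.045) + 200 ≈ 63692.1 mm; DoF = Df − Dn = 4838.45 − 4223.31 ≈ 615.14 mm.
Ratio = 615.14 / 213.08 ≈ 2.89.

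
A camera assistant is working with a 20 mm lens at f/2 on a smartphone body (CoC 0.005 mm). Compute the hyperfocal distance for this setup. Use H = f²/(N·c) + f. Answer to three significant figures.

40.0 m

Hyperfocal distance H = f²/(N·c) + f = 20²/(2 × 0.005) + 20 = 400/0.01 + 20 ≈ 40020.0 mm ≈ 40.0 m.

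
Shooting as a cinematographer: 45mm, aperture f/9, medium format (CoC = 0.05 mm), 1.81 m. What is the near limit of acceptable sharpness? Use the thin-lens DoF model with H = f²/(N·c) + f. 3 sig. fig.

Hyperfocal distance H = f²/(N·c) + f = 45²/(9 × 0.05) + 45 = 2025/0.45 + 45 ≈ 4545.0 mm ≈ 4.545 m.
Near limit Dn = s·(H − f)/(H + s − 2f) = 1810 × (4545.0 − 45) / (4545.0 + 1810 − 2 × 45) = 1810 × 4500.0 / 6265.0 ≈ 1300.1 mm ≈ 1.30 m.

1.30 m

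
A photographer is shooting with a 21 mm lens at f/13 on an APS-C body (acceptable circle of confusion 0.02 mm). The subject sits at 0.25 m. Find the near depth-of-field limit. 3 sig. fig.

220 mm

Hyperfocal distance H = f²/(N·c) + f = 21²/(13 × 0.02) + 21 = 441/0.26 + 21 ≈ 1717.2 mm ≈ 1.717 m.
Near limit Dn = s·(H − f)/(H + s − 2f) = 250 × (1717.2 − 21) / (1717.2 + 250 − 2 × 21) = 250 × 1696.2 / 1925.2 ≈ 220.26 mm.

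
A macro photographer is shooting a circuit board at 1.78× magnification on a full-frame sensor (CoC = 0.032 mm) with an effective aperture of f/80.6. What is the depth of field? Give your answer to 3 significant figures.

At magnification m, DoF ≈ 2·N_eff·c/m² = 2 × 80.6 × 0.032 / 1.78² = 5.158 / 3.168 ≈ 1.63 mm.

1.63 mm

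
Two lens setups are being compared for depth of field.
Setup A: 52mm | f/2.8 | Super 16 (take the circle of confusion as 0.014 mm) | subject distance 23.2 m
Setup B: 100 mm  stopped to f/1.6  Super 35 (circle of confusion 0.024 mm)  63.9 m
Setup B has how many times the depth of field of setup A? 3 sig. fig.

Setup A: H = 52²/(2.8×0.014) + 52 ≈ 69031.6 mm; DoF = Df − Dn = 34918 − 17371 ≈ 17547 mm.
Setup B: H = 100²/(1.6×0.024) + 100 ≈ 260516.7 mm; DoF = Df − Dn = 84635 − 51326 ≈ 33309 mm.
Ratio = 33309 / 17547 ≈ 1.90.

1.90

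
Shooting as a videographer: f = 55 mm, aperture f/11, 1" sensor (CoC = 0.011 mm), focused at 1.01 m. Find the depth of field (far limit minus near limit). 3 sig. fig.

Hyperfocal distance H = f²/(N·c) + f = 55²/(11 × 0.011) + 55 = 3025/0.121 + 55 ≈ 25055.0 mm ≈ 25.05 m.
Near limit Dn = s·(H − f)/(H + s − 2f) = 1010 × (25055.0 − 55) / (25055.0 + 1010 − 2 × 55) = 1010 × 25000.0 / 25955.0 ≈ 972.838 mm.
Far limit Df = s·(H − f)/(H − s) = 1010 × (25055.0 − 55) / (25055.0 − 1010) = 1010 × 25000.0 / 24045.0 ≈ 1050.114 mm.
Depth of field = Df − Dn = 1050.114 − 972.838 ≈ 77.276 mm.

77.3 mm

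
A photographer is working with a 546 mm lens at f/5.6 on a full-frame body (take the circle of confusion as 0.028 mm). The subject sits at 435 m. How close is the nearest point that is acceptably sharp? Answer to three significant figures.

354 m

Hyperfocal distance H = f²/(N·c) + f = 546²/(5.6 × 0.028) + 546 = 298116/0.1568 + 546 ≈ 1901796.0 mm ≈ 1902 m.
Near limit Dn = s·(H − f)/(H + s − 2f) = 435000 × (1901796.0 − 546) / (1901796.0 + 435000 − 2 × 546) = 435000 × 1901250.0 / 2335704.0 ≈ 354088 mm ≈ 354 m.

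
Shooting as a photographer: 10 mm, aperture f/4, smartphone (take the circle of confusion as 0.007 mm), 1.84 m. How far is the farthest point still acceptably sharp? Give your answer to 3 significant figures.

3.77 m

Hyperfocal distance H = f²/(N·c) + f = 10²/(4 × 0.007) + 10 = 100/0.028 + 10 ≈ 3581.4 mm ≈ 3.581 m.
Far limit Df = s·(H − f)/(H − s) = 1840 × (3581.4 − 10) / (3581.4 − 1840) = 1840 × 3571.4 / 1741.4 ≈ 3773.6 mm ≈ 3.77 m.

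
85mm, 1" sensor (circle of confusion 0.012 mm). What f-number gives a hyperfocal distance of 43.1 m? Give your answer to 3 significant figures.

f/14

Rearrange H = f²/(N·c) + f for N: N = f² / ((H − f)·c).
N = 85² / ((43100 − 85) × 0.012) = 7225 / 516.2 ≈ 14.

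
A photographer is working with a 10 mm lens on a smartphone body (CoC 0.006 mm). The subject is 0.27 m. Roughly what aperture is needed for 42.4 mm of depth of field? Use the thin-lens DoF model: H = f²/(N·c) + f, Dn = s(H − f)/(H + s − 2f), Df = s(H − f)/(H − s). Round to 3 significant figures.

Write h = H − f = f²/(N·c). The thin-lens limits are Dn = s·h/(h + (s−f)) and Df = s·h/(h − (s−f)), so DoF = Df − Dn = 2·s·(s−f)·h / (h² − (s−f)²).
That is a quadratic in h: DoF·h² − 2·s·(s−f)·h − DoF·(s−f)² = 0 ⇒ h = (s−f)·(s + √(s² + DoF²)) / DoF = 260 × (270 + √(270² + 42.4²)) / 42.4 = 260 × (270 + 273.309) / 42.4 ≈ 3331.6 mm.
Then N = f²/(c·h) = 10² / (0.006 × 3331.6) = 100 / 19.990 ≈ 5.

f/5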